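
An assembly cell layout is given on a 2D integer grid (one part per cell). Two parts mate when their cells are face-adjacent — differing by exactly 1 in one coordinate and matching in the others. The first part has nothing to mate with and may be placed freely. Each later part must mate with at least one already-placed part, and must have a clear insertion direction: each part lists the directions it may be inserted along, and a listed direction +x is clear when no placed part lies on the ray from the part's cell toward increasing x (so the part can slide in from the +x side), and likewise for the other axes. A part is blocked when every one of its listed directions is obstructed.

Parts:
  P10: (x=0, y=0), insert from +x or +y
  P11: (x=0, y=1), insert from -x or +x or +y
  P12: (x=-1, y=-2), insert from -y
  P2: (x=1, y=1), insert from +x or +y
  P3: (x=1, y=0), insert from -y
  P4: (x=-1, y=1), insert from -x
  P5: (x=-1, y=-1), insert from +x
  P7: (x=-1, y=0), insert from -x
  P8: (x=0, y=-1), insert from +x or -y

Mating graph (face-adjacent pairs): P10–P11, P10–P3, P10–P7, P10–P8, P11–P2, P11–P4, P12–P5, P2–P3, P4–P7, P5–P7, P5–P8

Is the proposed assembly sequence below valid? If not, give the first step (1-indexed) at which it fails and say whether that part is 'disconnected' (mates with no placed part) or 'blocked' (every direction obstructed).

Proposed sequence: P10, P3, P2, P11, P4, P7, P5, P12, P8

1. P10@(0, 0) [+x clear] — {P10}
2. P3@(1, 0) [-y clear] — {P10, P3}
3. P2@(1, 1) [+x clear] — {P10, P2, P3}
4. P11@(0, 1) [-x clear] — {P10, P11, P2, P3}
5. P4@(-1, 1) [-x clear] — {P10, P11, P2, P3, P4}
6. P7@(-1, 0) [-x clear] — {P10, P11, P2, P3, P4, P7}
7. P5@(-1, -1) [+x clear] — {P10, P11, P2, P3, P4, P5, P7}
8. P12@(-1, -2) [-y clear] — {P10, P11, P12, P2, P3, P4, P5, P7}
9. P8@(0, -1) [+x clear] — {P10, P11, P12, P2, P3, P4, P5, P7, P8}

Valid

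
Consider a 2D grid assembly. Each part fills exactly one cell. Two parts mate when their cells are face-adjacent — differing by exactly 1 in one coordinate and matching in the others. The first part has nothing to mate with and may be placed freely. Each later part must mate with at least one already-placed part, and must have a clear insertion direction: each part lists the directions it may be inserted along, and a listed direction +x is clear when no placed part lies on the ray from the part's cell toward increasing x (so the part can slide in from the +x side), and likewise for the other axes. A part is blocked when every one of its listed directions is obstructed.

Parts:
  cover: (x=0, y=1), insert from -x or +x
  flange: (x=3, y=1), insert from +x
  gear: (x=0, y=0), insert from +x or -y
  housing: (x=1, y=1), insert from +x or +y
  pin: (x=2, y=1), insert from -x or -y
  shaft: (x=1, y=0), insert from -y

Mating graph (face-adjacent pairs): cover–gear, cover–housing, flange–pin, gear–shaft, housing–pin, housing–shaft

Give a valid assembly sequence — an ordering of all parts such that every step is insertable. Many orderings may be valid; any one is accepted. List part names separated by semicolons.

cover; housing; gear; shaft; pin; flange

1. cover@(0, 1) [-x clear] — {cover}
2. housing@(1, 1) [+x clear] — {cover, housing}
3. gear@(0, 0) [+x clear] — {cover, gear, housing}
4. shaft@(1, 0) [-y clear] — {cover, gear, housing, shaft}
5. pin@(2, 1) [-y clear] — {cover, gear, housing, pin, shaft}
6. flange@(3, 1) [+x clear] — {cover, flange, gear, housing, pin, shaft}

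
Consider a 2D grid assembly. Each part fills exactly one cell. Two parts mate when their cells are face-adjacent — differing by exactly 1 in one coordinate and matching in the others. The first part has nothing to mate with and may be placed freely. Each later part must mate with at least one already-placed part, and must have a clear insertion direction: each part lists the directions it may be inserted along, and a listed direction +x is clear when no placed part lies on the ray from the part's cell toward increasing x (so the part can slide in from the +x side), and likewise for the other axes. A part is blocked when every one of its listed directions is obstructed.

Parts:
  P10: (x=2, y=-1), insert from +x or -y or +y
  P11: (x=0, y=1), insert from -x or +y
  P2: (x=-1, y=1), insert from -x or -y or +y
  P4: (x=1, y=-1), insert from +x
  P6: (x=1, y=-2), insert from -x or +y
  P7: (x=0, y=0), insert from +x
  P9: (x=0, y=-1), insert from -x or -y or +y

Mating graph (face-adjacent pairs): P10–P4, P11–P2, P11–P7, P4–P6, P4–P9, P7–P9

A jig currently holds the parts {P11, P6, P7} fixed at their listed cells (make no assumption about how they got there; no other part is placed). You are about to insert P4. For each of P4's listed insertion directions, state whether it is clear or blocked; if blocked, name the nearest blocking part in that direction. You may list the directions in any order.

+x: ray from P4(1, -1) has no placed part ⇒ clear

+x: clear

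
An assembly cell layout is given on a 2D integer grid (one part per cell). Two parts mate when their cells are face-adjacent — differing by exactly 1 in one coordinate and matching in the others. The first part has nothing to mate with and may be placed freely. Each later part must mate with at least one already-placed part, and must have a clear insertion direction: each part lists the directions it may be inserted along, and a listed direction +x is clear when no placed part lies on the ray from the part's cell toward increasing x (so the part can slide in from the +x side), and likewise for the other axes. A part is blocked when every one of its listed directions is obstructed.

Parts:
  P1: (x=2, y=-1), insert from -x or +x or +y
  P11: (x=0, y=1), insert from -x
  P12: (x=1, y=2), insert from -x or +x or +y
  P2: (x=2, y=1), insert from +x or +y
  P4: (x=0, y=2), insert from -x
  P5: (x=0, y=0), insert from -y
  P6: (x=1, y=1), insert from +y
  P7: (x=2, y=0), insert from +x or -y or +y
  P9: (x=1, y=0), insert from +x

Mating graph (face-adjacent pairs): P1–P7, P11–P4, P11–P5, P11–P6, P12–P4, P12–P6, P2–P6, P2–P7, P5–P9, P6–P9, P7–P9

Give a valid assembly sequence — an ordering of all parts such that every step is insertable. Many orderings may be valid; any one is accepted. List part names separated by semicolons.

1. P2@(2, 1) [+x clear] — {P2}
2. P6@(1, 1) [+y clear] — {P2, P6}
3. P11@(0, 1) [-x clear] — {P11, P2, P6}
4. P4@(0, 2) [-x clear] — {P11, P2, P4, P6}
5. P5@(0, 0) [-y clear] — {P11, P2, P4, P5, P6}
6. P12@(1, 2) [+x clear] — {P11, P12, P2, P4, P5, P6}
7. P9@(1, 0) [+x clear] — {P11, P12, P2, P4, P5, P6, P9}
8. P7@(2, 0) [+x clear] — {P11, P12, P2, P4, P5, P6, P7, P9}
9. P1@(2, -1) [-x clear] — {P1, P11, P12, P2, P4, P5, P6, P7, P9}

P2; P6; P11; P4; P5; P12; P9; P7; P1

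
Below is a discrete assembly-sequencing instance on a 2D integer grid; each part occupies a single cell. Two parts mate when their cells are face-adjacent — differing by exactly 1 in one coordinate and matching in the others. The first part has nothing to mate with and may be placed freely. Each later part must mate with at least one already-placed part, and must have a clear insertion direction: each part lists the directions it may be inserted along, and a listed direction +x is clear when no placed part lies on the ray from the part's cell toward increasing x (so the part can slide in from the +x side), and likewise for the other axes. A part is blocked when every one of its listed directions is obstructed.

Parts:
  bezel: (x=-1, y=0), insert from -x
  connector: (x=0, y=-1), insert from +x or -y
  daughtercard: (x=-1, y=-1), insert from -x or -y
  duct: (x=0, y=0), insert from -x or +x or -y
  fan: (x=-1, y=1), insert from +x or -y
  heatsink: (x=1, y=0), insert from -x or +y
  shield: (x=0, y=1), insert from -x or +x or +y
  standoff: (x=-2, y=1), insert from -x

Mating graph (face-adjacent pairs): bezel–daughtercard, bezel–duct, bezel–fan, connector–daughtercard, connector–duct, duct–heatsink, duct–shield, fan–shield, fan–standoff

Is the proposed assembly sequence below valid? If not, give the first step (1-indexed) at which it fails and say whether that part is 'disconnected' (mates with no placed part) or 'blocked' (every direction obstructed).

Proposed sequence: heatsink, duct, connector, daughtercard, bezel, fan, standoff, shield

1. heatsink@(1, 0) [-x clear] — {heatsink}
2. duct@(0, 0) [-x clear] — {duct, heatsink}
3. connector@(0, -1) [+x clear] — {connector, duct, heatsink}
4. daughtercard@(-1, -1) [-x clear] — {connector, daughtercard, duct, heatsink}
5. bezel@(-1, 0) [-x clear] — {bezel, connector, daughtercard, duct, heatsink}
6. fan@(-1, 1) [+x clear] — {bezel, connector, daughtercard, duct, fan, heatsink}
7. standoff@(-2, 1) [-x clear] — {bezel, connector, daughtercard, duct, fan, heatsink, standoff}
8. shield@(0, 1) [+x clear] — {bezel, connector, daughtercard, duct, fan, heatsink, shield, standoff}

Valid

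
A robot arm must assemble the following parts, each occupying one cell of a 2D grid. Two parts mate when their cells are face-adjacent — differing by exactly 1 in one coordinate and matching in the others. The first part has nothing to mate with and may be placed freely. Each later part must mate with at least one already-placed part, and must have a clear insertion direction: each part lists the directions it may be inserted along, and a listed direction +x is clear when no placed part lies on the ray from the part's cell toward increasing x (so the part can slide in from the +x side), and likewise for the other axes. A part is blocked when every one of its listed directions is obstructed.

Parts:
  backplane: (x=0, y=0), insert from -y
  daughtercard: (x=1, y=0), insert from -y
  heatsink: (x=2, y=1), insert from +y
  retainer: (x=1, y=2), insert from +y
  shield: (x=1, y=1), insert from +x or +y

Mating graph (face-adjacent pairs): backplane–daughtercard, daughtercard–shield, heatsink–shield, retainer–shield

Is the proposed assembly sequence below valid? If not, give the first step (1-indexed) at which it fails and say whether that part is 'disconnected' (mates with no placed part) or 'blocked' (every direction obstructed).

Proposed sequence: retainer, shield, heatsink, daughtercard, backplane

1. retainer@(1, 2) [+y clear] — {retainer}
2. shield@(1, 1) [+x clear] — {retainer, shield}
3. heatsink@(2, 1) [+y clear] — {heatsink, retainer, shield}
4. daughtercard@(1, 0) [-y clear] — {daughtercard, heatsink, retainer, shield}
5. backplane@(0, 0) [-y clear] — {backplane, daughtercard, heatsink, retainer, shield}

Valid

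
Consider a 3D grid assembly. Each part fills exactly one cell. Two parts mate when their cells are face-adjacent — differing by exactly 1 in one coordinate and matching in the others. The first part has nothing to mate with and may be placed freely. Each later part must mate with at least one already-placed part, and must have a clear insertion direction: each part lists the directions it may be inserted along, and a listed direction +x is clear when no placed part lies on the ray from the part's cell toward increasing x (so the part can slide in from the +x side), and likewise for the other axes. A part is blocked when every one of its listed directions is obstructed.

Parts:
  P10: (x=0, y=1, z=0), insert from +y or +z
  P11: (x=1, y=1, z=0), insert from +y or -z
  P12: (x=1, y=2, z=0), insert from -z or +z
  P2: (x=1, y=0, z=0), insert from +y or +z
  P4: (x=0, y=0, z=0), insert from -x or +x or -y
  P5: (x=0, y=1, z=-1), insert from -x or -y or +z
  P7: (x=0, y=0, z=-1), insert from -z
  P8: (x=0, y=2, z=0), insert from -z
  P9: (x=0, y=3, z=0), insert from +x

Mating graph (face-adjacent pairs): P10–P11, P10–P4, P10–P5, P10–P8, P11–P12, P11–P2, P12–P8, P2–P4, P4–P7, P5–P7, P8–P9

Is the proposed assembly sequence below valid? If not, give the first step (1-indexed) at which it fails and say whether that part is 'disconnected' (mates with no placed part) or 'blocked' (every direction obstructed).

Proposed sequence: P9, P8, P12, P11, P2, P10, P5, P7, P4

Valid

1. P9@(0, 3, 0) [+x clear] — {P9}
2. P8@(0, 2, 0) [-z clear] — {P8, P9}
3. P12@(1, 2, 0) [-z clear] — {P12, P8, P9}
4. P11@(1, 1, 0) [-z clear] — {P11, P12, P8, P9}
5. P2@(1, 0, 0) [+z clear] — {P11, P12, P2, P8, P9}
6. P10@(0, 1, 0) [+z clear] — {P10, P11, P12, P2, P8, P9}
7. P5@(0, 1, -1) [-x clear] — {P10, P11, P12, P2, P5, P8, P9}
8. P7@(0, 0, -1) [-z clear] — {P10, P11, P12, P2, P5, P7, P8, P9}
9. P4@(0, 0, 0) [-x clear] — {P10, P11, P12, P2, P4, P5, P7, P8, P9}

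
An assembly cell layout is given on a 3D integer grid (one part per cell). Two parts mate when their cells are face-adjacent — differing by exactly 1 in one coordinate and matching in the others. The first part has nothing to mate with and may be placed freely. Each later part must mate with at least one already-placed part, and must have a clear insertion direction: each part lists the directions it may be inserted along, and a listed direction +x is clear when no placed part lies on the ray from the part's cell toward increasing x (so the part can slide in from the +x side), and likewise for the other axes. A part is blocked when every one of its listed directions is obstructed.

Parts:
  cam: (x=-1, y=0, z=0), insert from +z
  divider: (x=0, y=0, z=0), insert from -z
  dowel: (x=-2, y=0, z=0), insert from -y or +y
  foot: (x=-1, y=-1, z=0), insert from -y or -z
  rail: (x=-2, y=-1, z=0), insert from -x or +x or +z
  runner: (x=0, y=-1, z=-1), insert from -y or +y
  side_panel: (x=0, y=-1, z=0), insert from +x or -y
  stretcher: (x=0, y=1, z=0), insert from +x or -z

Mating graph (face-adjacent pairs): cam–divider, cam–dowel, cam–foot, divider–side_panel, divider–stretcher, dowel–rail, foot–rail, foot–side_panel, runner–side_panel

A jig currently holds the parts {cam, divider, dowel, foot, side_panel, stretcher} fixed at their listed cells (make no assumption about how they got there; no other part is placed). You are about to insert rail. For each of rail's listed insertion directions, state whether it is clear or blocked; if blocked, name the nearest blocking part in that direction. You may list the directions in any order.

-x: ray from rail(-2, -1, 0) has no placed part ⇒ clear
+x: nearest on ray is foot@(-1, -1, 0) ⇒ blocked
+z: ray from rail(-2, -1, 0) has no placed part ⇒ clear

+x: blocked by foot; +z: clear; -x: clear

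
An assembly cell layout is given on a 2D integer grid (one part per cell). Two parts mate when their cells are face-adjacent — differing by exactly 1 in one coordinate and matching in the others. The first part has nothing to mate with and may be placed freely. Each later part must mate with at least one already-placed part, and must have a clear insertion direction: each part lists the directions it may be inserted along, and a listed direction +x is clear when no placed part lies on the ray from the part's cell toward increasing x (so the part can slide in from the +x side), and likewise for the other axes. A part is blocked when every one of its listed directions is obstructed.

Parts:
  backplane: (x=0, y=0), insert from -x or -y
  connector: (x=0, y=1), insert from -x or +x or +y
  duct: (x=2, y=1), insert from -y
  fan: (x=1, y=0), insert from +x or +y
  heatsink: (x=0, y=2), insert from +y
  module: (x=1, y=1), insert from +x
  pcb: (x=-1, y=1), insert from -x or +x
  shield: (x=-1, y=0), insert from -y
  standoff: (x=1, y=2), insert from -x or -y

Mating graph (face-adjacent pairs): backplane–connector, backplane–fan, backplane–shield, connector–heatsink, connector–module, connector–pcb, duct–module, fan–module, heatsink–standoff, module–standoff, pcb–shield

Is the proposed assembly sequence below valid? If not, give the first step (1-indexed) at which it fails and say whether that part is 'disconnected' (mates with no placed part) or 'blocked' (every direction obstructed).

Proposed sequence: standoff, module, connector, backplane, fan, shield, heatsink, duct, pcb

Valid

1. standoff@(1, 2) [-x clear] — {standoff}
2. module@(1, 1) [+x clear] — {module, standoff}
3. connector@(0, 1) [-x clear] — {connector, module, standoff}
4. backplane@(0, 0) [-x clear] — {backplane, connector, module, standoff}
5. fan@(1, 0) [+x clear] — {backplane, connector, fan, module, standoff}
6. shield@(-1, 0) [-y clear] — {backplane, connector, fan, module, shield, standoff}
7. heatsink@(0, 2) [+y clear] — {backplane, connector, fan, heatsink, module, shield, standoff}
8. duct@(2, 1) [-y clear] — {backplane, connector, duct, fan, heatsink, module, shield, standoff}
9. pcb@(-1, 1) [-x clear] — {backplane, connector, duct, fan, heatsink, module, pcb, shield, standoff}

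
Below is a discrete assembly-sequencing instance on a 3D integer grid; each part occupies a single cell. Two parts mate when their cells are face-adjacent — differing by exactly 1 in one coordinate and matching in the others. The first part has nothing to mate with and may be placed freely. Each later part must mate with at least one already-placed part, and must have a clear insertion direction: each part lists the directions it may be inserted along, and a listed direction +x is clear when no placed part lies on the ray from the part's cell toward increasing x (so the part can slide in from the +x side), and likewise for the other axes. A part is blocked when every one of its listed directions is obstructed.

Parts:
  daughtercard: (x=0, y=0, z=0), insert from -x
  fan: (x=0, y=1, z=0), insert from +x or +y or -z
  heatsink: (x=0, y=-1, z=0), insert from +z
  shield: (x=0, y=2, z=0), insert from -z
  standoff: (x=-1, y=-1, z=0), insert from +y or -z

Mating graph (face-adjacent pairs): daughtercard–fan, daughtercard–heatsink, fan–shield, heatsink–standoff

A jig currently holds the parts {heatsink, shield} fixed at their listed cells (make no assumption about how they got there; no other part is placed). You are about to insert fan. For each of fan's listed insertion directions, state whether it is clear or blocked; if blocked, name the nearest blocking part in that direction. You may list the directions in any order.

+x: ray from fan(0, 1, 0) has no placed part ⇒ clear
+y: nearest on ray is shield@(0, 2, 0) ⇒ blocked
-z: ray from fan(0, 1, 0) has no placed part ⇒ clear

+x: clear; +y: blocked by shield; -z: clear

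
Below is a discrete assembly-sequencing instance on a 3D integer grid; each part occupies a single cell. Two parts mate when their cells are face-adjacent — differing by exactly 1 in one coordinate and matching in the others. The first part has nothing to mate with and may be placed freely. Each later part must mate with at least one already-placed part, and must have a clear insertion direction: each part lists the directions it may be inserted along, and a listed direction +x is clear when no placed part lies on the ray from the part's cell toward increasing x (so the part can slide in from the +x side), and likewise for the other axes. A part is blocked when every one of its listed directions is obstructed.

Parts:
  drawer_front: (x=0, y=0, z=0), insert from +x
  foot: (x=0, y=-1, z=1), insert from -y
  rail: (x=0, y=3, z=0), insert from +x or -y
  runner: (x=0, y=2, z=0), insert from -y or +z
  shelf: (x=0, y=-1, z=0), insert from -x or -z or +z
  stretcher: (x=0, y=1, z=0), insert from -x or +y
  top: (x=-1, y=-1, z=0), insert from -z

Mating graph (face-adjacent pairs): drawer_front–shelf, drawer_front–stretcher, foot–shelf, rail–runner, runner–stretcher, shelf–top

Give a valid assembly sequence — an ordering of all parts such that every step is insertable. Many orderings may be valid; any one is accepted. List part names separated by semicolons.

1. stretcher@(0, 1, 0) [-x clear] — {stretcher}
2. runner@(0, 2, 0) [+z clear] — {runner, stretcher}
3. drawer_front@(0, 0, 0) [+x clear] — {drawer_front, runner, stretcher}
4. rail@(0, 3, 0) [+x clear] — {drawer_front, rail, runner, stretcher}
5. shelf@(0, -1, 0) [-x clear] — {drawer_front, rail, runner, shelf, stretcher}
6. top@(-1, -1, 0) [-z clear] — {drawer_front, rail, runner, shelf, stretcher, top}
7. foot@(0, -1, 1) [-y clear] — {drawer_front, foot, rail, runner, shelf, stretcher, top}

stretcher; runner; drawer_front; rail; shelf; top; foot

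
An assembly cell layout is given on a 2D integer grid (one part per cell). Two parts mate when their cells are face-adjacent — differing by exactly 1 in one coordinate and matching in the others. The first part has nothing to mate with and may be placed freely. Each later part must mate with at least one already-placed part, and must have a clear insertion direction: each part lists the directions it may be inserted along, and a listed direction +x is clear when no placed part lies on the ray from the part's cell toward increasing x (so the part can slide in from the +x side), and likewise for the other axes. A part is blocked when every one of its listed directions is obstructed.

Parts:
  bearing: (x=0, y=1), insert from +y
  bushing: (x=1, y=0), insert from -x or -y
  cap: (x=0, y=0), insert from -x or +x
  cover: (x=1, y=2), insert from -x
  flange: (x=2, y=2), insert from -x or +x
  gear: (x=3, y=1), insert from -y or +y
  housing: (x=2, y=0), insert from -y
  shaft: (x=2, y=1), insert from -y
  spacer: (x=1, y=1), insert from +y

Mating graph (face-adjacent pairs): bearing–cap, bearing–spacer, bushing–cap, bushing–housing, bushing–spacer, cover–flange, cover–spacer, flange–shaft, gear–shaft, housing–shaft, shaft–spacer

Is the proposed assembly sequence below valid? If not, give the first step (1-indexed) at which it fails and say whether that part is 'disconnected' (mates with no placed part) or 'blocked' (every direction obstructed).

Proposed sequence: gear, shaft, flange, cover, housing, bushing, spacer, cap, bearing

1. gear@(3, 1) [-y clear] — {gear}
2. shaft@(2, 1) [-y clear] — {gear, shaft}
3. flange@(2, 2) [-x clear] — {flange, gear, shaft}
4. cover@(1, 2) [-x clear] — {cover, flange, gear, shaft}
5. housing@(2, 0) [-y clear] — {cover, flange, gear, housing, shaft}
6. bushing@(1, 0) [-x clear] — {bushing, cover, flange, gear, housing, shaft}
7. spacer@(1, 1) — +y all obstructed ⇒ blocked

Invalid at step 7 (blocked)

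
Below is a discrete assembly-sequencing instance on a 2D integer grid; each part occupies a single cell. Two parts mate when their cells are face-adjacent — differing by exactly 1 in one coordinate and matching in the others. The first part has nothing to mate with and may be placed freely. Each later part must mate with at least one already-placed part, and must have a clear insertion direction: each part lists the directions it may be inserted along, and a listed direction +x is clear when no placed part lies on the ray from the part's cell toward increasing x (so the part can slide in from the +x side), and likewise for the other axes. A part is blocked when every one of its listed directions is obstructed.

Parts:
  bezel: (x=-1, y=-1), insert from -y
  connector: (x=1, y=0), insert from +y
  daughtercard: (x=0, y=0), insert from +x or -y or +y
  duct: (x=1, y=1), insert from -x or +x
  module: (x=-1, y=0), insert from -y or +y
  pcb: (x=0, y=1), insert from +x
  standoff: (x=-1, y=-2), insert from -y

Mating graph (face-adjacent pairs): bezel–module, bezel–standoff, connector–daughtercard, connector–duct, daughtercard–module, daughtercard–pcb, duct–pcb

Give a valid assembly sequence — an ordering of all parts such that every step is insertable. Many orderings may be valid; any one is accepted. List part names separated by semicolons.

1. daughtercard@(0, 0) [+x clear] — {daughtercard}
2. connector@(1, 0) [+y clear] — {connector, daughtercard}
3. module@(-1, 0) [-y clear] — {connector, daughtercard, module}
4. bezel@(-1, -1) [-y clear] — {bezel, connector, daughtercard, module}
5. standoff@(-1, -2) [-y clear] — {bezel, connector, daughtercard, module, standoff}
6. pcb@(0, 1) [+x clear] — {bezel, connector, daughtercard, module, pcb, standoff}
7. duct@(1, 1) [+x clear] — {bezel, connector, daughtercard, duct, module, pcb, standoff}

daughtercard; connector; module; bezel; standoff; pcb; duct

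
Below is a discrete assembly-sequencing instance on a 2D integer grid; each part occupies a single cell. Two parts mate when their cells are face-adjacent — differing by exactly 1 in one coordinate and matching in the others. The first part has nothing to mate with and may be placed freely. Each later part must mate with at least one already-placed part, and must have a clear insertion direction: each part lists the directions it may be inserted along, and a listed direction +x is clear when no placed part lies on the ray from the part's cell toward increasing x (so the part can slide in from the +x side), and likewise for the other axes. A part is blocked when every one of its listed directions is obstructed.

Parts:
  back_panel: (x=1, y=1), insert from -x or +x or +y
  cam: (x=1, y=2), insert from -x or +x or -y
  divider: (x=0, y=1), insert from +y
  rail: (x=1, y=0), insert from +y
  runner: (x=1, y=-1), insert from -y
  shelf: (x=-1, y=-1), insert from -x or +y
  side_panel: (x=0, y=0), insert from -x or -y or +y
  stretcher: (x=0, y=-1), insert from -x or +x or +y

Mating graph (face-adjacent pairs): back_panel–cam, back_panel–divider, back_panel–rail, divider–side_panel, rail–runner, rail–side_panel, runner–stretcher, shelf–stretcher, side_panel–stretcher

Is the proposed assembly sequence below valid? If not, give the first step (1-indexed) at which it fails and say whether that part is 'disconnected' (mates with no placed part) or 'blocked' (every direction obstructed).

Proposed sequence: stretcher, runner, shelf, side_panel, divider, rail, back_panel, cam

1. stretcher@(0, -1) [-x clear] — {stretcher}
2. runner@(1, -1) [-y clear] — {runner, stretcher}
3. shelf@(-1, -1) [-x clear] — {runner, shelf, stretcher}
4. side_panel@(0, 0) [-x clear] — {runner, shelf, side_panel, stretcher}
5. divider@(0, 1) [+y clear] — {divider, runner, shelf, side_panel, stretcher}
6. rail@(1, 0) [+y clear] — {divider, rail, runner, shelf, side_panel, stretcher}
7. back_panel@(1, 1) [+x clear] — {back_panel, divider, rail, runner, shelf, side_panel, stretcher}
8. cam@(1, 2) [-x clear] — {back_panel, cam, divider, rail, runner, shelf, side_panel, stretcher}

Valid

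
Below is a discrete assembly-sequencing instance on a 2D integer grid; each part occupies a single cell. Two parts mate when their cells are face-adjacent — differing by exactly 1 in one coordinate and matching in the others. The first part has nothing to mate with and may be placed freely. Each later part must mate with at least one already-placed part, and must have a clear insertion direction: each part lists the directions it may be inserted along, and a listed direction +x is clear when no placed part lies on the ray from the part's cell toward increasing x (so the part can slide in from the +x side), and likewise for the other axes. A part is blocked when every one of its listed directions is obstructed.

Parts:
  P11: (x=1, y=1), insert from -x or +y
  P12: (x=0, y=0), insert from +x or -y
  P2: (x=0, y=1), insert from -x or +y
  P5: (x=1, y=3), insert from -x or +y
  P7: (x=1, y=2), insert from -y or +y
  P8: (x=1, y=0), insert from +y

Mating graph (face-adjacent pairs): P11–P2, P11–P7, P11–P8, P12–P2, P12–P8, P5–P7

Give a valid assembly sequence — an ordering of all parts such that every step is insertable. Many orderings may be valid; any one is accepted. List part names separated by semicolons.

P12; P2; P8; P11; P7; P5

1. P12@(0, 0) [+x clear] — {P12}
2. P2@(0, 1) [-x clear] — {P12, P2}
3. P8@(1, 0) [+y clear] — {P12, P2, P8}
4. P11@(1, 1) [+y clear] — {P11, P12, P2, P8}
5. P7@(1, 2) [+y clear] — {P11, P12, P2, P7, P8}
6. P5@(1, 3) [-x clear] — {P11, P12, P2, P5, P7, P8}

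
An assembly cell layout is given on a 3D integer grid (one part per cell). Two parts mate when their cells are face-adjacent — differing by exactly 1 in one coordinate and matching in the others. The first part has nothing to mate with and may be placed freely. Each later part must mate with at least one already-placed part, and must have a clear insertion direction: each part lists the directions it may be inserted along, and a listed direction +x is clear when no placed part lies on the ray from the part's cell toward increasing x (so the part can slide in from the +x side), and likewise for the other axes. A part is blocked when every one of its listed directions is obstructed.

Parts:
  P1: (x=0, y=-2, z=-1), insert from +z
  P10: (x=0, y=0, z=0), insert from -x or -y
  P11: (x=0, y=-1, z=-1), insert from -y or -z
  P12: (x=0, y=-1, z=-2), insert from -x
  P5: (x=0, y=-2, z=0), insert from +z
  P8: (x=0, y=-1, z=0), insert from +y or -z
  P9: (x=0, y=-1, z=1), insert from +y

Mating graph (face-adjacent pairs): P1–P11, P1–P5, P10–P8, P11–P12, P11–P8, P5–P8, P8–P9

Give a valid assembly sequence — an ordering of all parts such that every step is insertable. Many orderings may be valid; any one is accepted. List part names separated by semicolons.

P12; P11; P8; P1; P5; P10; P9

1. P12@(0, -1, -2) [-x clear] — {P12}
2. P11@(0, -1, -1) [-y clear] — {P11, P12}
3. P8@(0, -1, 0) [+y clear] — {P11, P12, P8}
4. P1@(0, -2, -1) [+z clear] — {P1, P11, P12, P8}
5. P5@(0, -2, 0) [+z clear] — {P1, P11, P12, P5, P8}
6. P10@(0, 0, 0) [-x clear] — {P1, P10, P11, P12, P5, P8}
7. P9@(0, -1, 1) [+y clear] — {P1, P10, P11, P12, P5, P8, P9}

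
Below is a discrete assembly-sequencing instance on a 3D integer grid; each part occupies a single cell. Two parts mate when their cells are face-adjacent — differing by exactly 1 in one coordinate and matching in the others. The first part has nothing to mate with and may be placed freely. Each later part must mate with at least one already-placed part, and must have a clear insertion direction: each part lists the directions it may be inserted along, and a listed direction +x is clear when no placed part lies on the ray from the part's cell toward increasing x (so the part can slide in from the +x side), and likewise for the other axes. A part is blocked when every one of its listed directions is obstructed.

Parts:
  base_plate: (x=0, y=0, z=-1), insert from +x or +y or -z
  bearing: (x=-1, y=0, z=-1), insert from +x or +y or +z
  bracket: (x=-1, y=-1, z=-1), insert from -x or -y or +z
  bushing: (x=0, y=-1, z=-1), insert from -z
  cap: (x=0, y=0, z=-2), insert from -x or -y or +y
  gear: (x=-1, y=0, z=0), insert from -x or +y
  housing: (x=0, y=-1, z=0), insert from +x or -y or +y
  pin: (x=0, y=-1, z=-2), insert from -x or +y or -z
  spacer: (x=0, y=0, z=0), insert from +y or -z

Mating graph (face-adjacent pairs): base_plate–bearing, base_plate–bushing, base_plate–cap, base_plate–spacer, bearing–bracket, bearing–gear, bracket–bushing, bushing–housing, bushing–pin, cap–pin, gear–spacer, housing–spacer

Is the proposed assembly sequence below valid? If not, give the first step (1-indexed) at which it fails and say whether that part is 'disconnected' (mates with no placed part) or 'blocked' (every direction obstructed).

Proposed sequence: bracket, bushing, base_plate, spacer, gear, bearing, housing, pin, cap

1. bracket@(-1, -1, -1) [-x clear] — {bracket}
2. bushing@(0, -1, -1) [-z clear] — {bracket, bushing}
3. base_plate@(0, 0, -1) [+x clear] — {base_plate, bracket, bushing}
4. spacer@(0, 0, 0) [+y clear] — {base_plate, bracket, bushing, spacer}
5. gear@(-1, 0, 0) [-x clear] — {base_plate, bracket, bushing, gear, spacer}
6. bearing@(-1, 0, -1) [+y clear] — {base_plate, bearing, bracket, bushing, gear, spacer}
7. housing@(0, -1, 0) [+x clear] — {base_plate, bearing, bracket, bushing, gear, housing, spacer}
8. pin@(0, -1, -2) [-x clear] — {base_plate, bearing, bracket, bushing, gear, housing, pin, spacer}
9. cap@(0, 0, -2) [-x clear] — {base_plate, bearing, bracket, bushing, cap, gear, housing, pin, spacer}

Valid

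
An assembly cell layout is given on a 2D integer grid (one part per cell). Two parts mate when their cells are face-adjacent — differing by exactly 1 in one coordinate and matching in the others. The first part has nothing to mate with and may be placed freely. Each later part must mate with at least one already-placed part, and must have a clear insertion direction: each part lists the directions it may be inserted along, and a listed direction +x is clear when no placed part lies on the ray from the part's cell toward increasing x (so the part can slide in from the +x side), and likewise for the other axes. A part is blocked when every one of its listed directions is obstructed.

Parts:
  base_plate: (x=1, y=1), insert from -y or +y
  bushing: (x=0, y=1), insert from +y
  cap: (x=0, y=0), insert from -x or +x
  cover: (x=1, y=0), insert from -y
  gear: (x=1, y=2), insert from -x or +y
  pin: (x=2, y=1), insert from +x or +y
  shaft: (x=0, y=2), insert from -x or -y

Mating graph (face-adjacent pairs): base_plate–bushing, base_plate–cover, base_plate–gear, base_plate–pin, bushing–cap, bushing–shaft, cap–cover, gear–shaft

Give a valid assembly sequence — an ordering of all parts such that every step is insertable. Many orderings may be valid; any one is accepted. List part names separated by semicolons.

base_plate; gear; cover; cap; pin; bushing; shaft

1. base_plate@(1, 1) [-y clear] — {base_plate}
2. gear@(1, 2) [-x clear] — {base_plate, gear}
3. cover@(1, 0) [-y clear] — {base_plate, cover, gear}
4. cap@(0, 0) [-x clear] — {base_plate, cap, cover, gear}
5. pin@(2, 1) [+x clear] — {base_plate, cap, cover, gear, pin}
6. bushing@(0, 1) [+y clear] — {base_plate, bushing, cap, cover, gear, pin}
7. shaft@(0, 2) [-x clear] — {base_plate, bushing, cap, cover, gear, pin, shaft}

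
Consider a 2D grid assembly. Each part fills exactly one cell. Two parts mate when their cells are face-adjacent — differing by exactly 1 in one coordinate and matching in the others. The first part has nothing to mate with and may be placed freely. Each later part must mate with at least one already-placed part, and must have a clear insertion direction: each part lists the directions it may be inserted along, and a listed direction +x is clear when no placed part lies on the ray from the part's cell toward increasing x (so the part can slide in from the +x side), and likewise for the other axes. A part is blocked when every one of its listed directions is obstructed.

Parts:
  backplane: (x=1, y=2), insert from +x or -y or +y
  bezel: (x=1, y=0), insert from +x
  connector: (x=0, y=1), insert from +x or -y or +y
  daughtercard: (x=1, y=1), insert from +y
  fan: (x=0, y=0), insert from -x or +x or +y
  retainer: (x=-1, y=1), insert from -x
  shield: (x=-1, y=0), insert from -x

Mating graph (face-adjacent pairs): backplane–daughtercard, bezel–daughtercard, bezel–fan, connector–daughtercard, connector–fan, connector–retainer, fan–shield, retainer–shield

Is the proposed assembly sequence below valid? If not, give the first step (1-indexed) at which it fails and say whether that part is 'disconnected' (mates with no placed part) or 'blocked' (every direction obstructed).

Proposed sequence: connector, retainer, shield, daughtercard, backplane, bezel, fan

1. connector@(0, 1) [+x clear] — {connector}
2. retainer@(-1, 1) [-x clear] — {connector, retainer}
3. shield@(-1, 0) [-x clear] — {connector, retainer, shield}
4. daughtercard@(1, 1) [+y clear] — {connector, daughtercard, retainer, shield}
5. backplane@(1, 2) [+x clear] — {backplane, connector, daughtercard, retainer, shield}
6. bezel@(1, 0) [+x clear] — {backplane, bezel, connector, daughtercard, retainer, shield}
7. fan@(0, 0) — -x/+x/+y all obstructed ⇒ blocked

Invalid at step 7 (blocked)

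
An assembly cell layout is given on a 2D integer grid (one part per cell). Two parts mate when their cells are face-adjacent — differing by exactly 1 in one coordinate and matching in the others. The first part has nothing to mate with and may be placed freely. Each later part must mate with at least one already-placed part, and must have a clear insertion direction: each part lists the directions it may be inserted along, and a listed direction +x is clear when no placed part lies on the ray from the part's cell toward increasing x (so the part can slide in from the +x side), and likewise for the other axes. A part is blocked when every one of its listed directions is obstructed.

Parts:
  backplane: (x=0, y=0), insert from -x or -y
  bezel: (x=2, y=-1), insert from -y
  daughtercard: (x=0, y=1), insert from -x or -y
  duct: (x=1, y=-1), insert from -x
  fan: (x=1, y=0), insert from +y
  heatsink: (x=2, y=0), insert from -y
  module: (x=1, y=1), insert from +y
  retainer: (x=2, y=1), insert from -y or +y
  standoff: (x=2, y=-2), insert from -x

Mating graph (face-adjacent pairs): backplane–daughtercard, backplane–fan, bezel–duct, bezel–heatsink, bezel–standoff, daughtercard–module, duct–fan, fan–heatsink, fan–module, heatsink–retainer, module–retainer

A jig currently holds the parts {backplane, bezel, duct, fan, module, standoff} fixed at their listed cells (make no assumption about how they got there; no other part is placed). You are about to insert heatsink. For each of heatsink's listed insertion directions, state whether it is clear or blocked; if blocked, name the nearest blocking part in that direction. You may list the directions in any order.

-y: blocked by bezel

-y: nearest on ray is bezel@(2, -1) ⇒ blocked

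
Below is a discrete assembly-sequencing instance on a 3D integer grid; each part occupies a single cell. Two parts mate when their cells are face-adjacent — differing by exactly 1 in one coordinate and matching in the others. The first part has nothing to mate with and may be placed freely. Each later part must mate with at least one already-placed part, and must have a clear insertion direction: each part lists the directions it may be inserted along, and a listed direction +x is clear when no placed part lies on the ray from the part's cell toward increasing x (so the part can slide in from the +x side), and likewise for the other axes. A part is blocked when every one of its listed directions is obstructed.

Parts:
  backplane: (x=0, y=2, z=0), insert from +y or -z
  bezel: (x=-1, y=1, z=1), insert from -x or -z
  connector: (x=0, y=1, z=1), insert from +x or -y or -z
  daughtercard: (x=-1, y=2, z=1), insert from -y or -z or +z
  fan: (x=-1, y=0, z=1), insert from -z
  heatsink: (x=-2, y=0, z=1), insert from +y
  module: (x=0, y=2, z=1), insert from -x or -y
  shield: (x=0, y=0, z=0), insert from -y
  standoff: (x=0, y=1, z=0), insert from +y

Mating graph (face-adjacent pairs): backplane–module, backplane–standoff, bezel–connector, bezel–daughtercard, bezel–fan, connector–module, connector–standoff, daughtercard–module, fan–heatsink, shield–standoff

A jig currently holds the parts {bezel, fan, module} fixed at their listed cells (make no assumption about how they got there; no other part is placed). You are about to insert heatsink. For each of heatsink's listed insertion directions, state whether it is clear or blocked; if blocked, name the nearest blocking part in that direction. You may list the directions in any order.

+y: clear

+y: ray from heatsink(-2, 0, 1) has no placed part ⇒ clear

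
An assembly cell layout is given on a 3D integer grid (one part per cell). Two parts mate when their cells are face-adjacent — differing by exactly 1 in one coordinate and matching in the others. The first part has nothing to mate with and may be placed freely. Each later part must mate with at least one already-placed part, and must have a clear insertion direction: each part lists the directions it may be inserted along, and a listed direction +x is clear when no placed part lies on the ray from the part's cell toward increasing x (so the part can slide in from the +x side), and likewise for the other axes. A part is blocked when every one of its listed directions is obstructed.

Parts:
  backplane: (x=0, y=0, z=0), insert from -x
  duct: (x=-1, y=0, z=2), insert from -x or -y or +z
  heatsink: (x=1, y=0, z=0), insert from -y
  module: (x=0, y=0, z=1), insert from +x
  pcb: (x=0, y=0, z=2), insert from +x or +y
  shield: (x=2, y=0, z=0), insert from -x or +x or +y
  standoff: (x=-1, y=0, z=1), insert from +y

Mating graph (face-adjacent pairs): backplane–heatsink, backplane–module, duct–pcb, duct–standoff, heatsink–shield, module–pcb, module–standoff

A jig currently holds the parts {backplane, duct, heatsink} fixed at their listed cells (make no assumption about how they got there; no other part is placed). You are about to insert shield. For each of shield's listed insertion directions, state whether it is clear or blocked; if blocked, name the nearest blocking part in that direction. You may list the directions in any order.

+x: clear; +y: clear; -x: blocked by heatsink

-x: nearest on ray is heatsink@(1, 0, 0) ⇒ blocked
+x: ray from shield(2, 0, 0) has no placed part ⇒ clear
+y: ray from shield(2, 0, 0) has no placed part ⇒ clear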